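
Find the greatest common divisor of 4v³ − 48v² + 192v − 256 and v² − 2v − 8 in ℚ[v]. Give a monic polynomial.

v − 4

By polynomial division,
  4v³ − 48v² + 192v − 256 = (4v − 40)(v² − 2v − 8) + (144v − 576)
  v² − 2v − 8 = ((1/144)v + 1/72)(144v − 576) + (0)
Last nonzero remainder: 144v − 576. Dividing through by 144 gives the monic gcd v − 4.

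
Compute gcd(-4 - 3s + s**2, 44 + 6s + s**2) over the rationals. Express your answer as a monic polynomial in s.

1

By polynomial division,
  s**2 - 3s - 4 = (s**2 + 6s + 44) + (-9s - 48)
  s**2 + 6s + 44 = (-(1/9)s - 2/27)(-9s - 48) + (364/9)
  -9s - 48 = (-(81/364)s - 108/91)(364/9) + (0)
The last nonzero remainder is the constant 364/9, so the polynomials are coprime and gcd = 1.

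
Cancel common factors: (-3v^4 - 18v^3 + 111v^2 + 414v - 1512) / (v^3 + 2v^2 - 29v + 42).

(-3v^2 - 6v + 72)/(v - 2)

Apply the Euclidean algorithm:
  -3v^4 - 18v^3 + 111v^2 + 414v - 1512 = (-3v - 12)(v^3 + 2v^2 - 29v + 42) + (48v^2 + 192v - 1008)
  v^3 + 2v^2 - 29v + 42 = ((1/48)v - 1/24)(48v^2 + 192v - 1008) + (0)
Last nonzero remainder: 48v^2 + 192v - 1008. Dividing through by 48 gives the monic gcd v^2 + 4v - 21.
Cancel v^2 + 4v - 21 from numerator and denominator to get the reduced form.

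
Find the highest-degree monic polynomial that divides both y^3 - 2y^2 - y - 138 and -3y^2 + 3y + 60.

By polynomial division,
  y^3 - 2y^2 - y - 138 = (-(1/3)y + 1/3)(-3y^2 + 3y + 60) + (18y - 158)
  -3y^2 + 3y + 60 = (-(1/6)y - 35/27)(18y - 158) + (-3910/27)
  18y - 158 = (-(243/1955)y + 2133/1955)(-3910/27) + (0)
The last nonzero remainder is the constant -3910/27, so the polynomials are coprime and gcd = 1.

1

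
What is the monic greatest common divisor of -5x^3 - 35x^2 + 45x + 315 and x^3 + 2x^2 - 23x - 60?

Euclidean algorithm in ℚ[x]:
  -5x^3 - 35x^2 + 45x + 315 = (-5)(x^3 + 2x^2 - 23x - 60) + (-25x^2 - 70x + 15)
  x^3 + 2x^2 - 23x - 60 = (-(1/25)x + 4/125)(-25x^2 - 70x + 15) + (-(504/25)x - 1512/25)
  -25x^2 - 70x + 15 = ((625/504)x - 125/504)(-(504/25)x - 1512/25) + (0)
Last nonzero remainder: -(504/25)x - 1512/25. Dividing through by -504/25 gives the monic gcd x + 3.

x + 3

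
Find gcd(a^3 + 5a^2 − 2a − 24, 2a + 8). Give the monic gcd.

By polynomial division,
  a^3 + 5a^2 − 2a − 24 = ((1/2)a^2 + (1/2)a − 3)(2a + 8) + (0)
Last nonzero remainder: 2a + 8. Dividing through by 2 gives the monic gcd a + 4.

a + 4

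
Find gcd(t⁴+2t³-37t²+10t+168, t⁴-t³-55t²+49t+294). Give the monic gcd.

By polynomial division,
  t⁴+2t³-37t²+10t+168 = (t⁴-t³-55t²+49t+294) + (3t³+18t²-39t-126)
  t⁴-t³-55t²+49t+294 = ((1/3)t-7/3)(3t³+18t²-39t-126) + (0)
Last nonzero remainder: 3t³+18t²-39t-126. Dividing through by 3 gives the monic gcd t³+6t²-13t-42.

t³+6t²-13t-42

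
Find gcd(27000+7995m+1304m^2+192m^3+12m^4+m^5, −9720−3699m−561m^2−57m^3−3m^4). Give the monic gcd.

360+97m+10m^2+m^3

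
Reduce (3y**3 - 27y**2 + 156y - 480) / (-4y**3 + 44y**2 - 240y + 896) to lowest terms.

(-3y + 15)/(4y - 28)

Repeated division with remainder:
  3y**3 - 27y**2 + 156y - 480 = (-3/4)(-4y**3 + 44y**2 - 240y + 896) + (6y**2 - 24y + 192)
  -4y**3 + 44y**2 - 240y + 896 = (-(2/3)y + 14/3)(6y**2 - 24y + 192) + (0)
Last nonzero remainder: 6y**2 - 24y + 192. Dividing through by 6 gives the monic gcd y**2 - 4y + 32.
Cancel y**2 - 4y + 32 from numerator and denominator to get the reduced form.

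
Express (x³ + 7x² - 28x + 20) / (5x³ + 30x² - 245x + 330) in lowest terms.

Euclidean algorithm in ℚ[x]:
  x³ + 7x² - 28x + 20 = (1/5)(5x³ + 30x² - 245x + 330) + (x² + 21x - 46)
  5x³ + 30x² - 245x + 330 = (5x - 75)(x² + 21x - 46) + (1560x - 3120)
  x² + 21x - 46 = ((1/1560)x + 23/1560)(1560x - 3120) + (0)
Last nonzero remainder: 1560x - 3120. Dividing through by 1560 gives the monic gcd x - 2.
Cancel x - 2 from numerator and denominator to get the reduced form.

(x² + 9x - 10)/(5x² + 40x - 165)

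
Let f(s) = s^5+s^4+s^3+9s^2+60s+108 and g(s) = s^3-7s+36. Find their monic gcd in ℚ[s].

s^2-4s+9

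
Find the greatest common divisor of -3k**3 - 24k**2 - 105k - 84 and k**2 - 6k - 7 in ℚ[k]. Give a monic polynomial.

k + 1

Euclidean algorithm in ℚ[k]:
  -3k**3 - 24k**2 - 105k - 84 = (-3k - 42)(k**2 - 6k - 7) + (-378k - 378)
  k**2 - 6k - 7 = (-(1/378)k + 1/54)(-378k - 378) + (0)
Last nonzero remainder: -378k - 378. Dividing through by -378 gives the monic gcd k + 1.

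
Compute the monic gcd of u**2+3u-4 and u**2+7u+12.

u+4

By polynomial division,
  u**2+3u-4 = (u**2+7u+12) + (-4u-16)
  u**2+7u+12 = (-(1/4)u-3/4)(-4u-16) + (0)
Last nonzero remainder: -4u-16. Dividing through by -4 gives the monic gcd u+4.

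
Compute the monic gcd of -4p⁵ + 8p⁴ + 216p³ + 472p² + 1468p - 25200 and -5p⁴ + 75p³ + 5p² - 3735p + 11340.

p³ - 6p² - 55p + 252

Repeated division with remainder:
  -4p⁵ + 8p⁴ + 216p³ + 472p² + 1468p - 25200 = ((4/5)p + 52/5)(-5p⁴ + 75p³ + 5p² - 3735p + 11340) + (-568p³ + 3408p² + 31240p - 143136)
  -5p⁴ + 75p³ + 5p² - 3735p + 11340 = ((5/568)p - 45/568)(-568p³ + 3408p² + 31240p - 143136) + (0)
Last nonzero remainder: -568p³ + 3408p² + 31240p - 143136. Dividing through by -568 gives the monic gcd p³ - 6p² - 55p + 252.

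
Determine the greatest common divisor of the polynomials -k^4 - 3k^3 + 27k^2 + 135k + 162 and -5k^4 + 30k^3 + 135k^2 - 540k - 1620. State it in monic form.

Euclidean algorithm in ℚ[k]:
  -k^4 - 3k^3 + 27k^2 + 135k + 162 = (1/5)(-5k^4 + 30k^3 + 135k^2 - 540k - 1620) + (-9k^3 + 243k + 486)
  -5k^4 + 30k^3 + 135k^2 - 540k - 1620 = ((5/9)k - 10/3)(-9k^3 + 243k + 486) + (0)
Last nonzero remainder: -9k^3 + 243k + 486. Dividing through by -9 gives the monic gcd k^3 - 27k - 54.

k^3 - 27k - 54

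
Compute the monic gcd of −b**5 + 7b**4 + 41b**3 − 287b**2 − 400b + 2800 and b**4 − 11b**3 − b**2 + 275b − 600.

Euclidean algorithm in ℚ[b]:
  −b**5 + 7b**4 + 41b**3 − 287b**2 − 400b + 2800 = (−b − 4)(b**4 − 11b**3 − b**2 + 275b − 600) + (−4b**3 − 16b**2 + 100b + 400)
  b**4 − 11b**3 − b**2 + 275b − 600 = (−(1/4)b + 15/4)(−4b**3 − 16b**2 + 100b + 400) + (84b**2 − 2100)
  −4b**3 − 16b**2 + 100b + 400 = (−(1/21)b − 4/21)(84b**2 − 2100) + (0)
Last nonzero remainder: 84b**2 − 2100. Dividing through by 84 gives the monic gcd b**2 − 25.

b**2 − 25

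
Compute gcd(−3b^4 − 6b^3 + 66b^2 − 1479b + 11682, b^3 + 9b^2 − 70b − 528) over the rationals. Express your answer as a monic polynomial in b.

b + 11

Apply the Euclidean algorithm:
  −3b^4 − 6b^3 + 66b^2 − 1479b + 11682 = (−3b + 21)(b^3 + 9b^2 − 70b − 528) + (−333b^2 − 1593b + 22770)
  b^3 + 9b^2 − 70b − 528 = (−(1/333)b − 52/4107)(−333b^2 − 1593b + 22770) + (−(29832/1369)b − 328152/1369)
  −333b^2 − 1593b + 22770 = ((151959/9944)b − 472305/4972)(−(29832/1369)b − 328152/1369) + (0)
Last nonzero remainder: −(29832/1369)b − 328152/1369. Dividing through by −29832/1369 gives the monic gcd b + 11.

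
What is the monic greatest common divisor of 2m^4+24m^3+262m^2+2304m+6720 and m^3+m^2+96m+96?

m^2+96

Apply the Euclidean algorithm:
  2m^4+24m^3+262m^2+2304m+6720 = (2m+22)(m^3+m^2+96m+96) + (48m^2+4608)
  m^3+m^2+96m+96 = ((1/48)m+1/48)(48m^2+4608) + (0)
Last nonzero remainder: 48m^2+4608. Dividing through by 48 gives the monic gcd m^2+96.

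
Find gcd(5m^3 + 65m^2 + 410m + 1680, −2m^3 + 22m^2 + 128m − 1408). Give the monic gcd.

Repeated division with remainder:
  5m^3 + 65m^2 + 410m + 1680 = (−5/2)(−2m^3 + 22m^2 + 128m − 1408) + (120m^2 + 730m − 1840)
  −2m^3 + 22m^2 + 128m − 1408 = (−(1/60)m + 41/144)(120m^2 + 730m − 1840) + (−(7957/72)m − 7957/9)
  120m^2 + 730m − 1840 = (−(8640/7957)m + 16560/7957)(−(7957/72)m − 7957/9) + (0)
Last nonzero remainder: −(7957/72)m − 7957/9. Dividing through by −7957/72 gives the monic gcd m + 8.

m + 8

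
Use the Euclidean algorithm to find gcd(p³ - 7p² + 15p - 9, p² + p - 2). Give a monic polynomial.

p - 1

By polynomial division,
  p³ - 7p² + 15p - 9 = (p - 8)(p² + p - 2) + (25p - 25)
  p² + p - 2 = ((1/25)p + 2/25)(25p - 25) + (0)
Last nonzero remainder: 25p - 25. Dividing through by 25 gives the monic gcd p - 1.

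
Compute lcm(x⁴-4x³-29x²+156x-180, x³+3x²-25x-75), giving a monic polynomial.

x⁶+4x⁵-46x⁴-136x³+633x²+900x-2700

Repeated division with remainder:
  x⁴-4x³-29x²+156x-180 = (x-7)(x³+3x²-25x-75) + (17x²+56x-705)
  x³+3x²-25x-75 = ((1/17)x-5/289)(17x²+56x-705) + ((5040/289)x-25200/289)
  17x²+56x-705 = ((4913/5040)x+13583/1680)((5040/289)x-25200/289) + (0)
Last nonzero remainder: (5040/289)x-25200/289. Dividing through by 5040/289 gives the monic gcd x-5.
Then lcm(f, g) = f·g / gcd(f, g); expanding and making the result monic gives the answer.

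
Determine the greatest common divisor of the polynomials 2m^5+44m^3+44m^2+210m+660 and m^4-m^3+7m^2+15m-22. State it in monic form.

By polynomial division,
  2m^5+44m^3+44m^2+210m+660 = (2m+2)(m^4-m^3+7m^2+15m-22) + (32m^3+224m+704)
  m^4-m^3+7m^2+15m-22 = ((1/32)m-1/32)(32m^3+224m+704) + (0)
Last nonzero remainder: 32m^3+224m+704. Dividing through by 32 gives the monic gcd m^3+7m+22.

m^3+7m+22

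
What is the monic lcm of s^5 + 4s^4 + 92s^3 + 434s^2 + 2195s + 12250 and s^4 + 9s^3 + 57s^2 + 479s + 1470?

s^6 + 10s^5 + 116s^4 + 986s^3 + 4799s^2 + 25420s + 73500

By polynomial division,
  s^5 + 4s^4 + 92s^3 + 434s^2 + 2195s + 12250 = (s - 5)(s^4 + 9s^3 + 57s^2 + 479s + 1470) + (80s^3 + 240s^2 + 3120s + 19600)
  s^4 + 9s^3 + 57s^2 + 479s + 1470 = ((1/80)s + 3/40)(80s^3 + 240s^2 + 3120s + 19600) + (0)
Last nonzero remainder: 80s^3 + 240s^2 + 3120s + 19600. Dividing through by 80 gives the monic gcd s^3 + 3s^2 + 39s + 245.
Then lcm(f, g) = f·g / gcd(f, g); expanding and making the result monic gives the answer.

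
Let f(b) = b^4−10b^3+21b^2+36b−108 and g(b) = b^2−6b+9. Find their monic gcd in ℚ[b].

b^2−6b+9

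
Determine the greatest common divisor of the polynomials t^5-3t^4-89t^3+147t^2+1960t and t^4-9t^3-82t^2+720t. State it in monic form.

Apply the Euclidean algorithm:
  t^5-3t^4-89t^3+147t^2+1960t = (t+6)(t^4-9t^3-82t^2+720t) + (47t^3-81t^2-2360t)
  t^4-9t^3-82t^2+720t = ((1/47)t-342/2209)(47t^3-81t^2-2360t) + (-(97920/2209)t^2+(783360/2209)t)
  47t^3-81t^2-2360t = (-(103823/97920)t-130331/19584)(-(97920/2209)t^2+(783360/2209)t) + (0)
Last nonzero remainder: -(97920/2209)t^2+(783360/2209)t. Dividing through by -97920/2209 gives the monic gcd t^2-8t.

t^2-8t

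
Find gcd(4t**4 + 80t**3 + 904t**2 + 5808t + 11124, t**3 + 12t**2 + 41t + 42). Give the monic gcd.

Apply the Euclidean algorithm:
  4t**4 + 80t**3 + 904t**2 + 5808t + 11124 = (4t + 32)(t**3 + 12t**2 + 41t + 42) + (356t**2 + 4328t + 9780)
  t**3 + 12t**2 + 41t + 42 = ((1/356)t − 7/15842)(356t**2 + 4328t + 9780) + ((122304/7921)t + 366912/7921)
  356t**2 + 4328t + 9780 = ((704969/30576)t + 6455615/30576)((122304/7921)t + 366912/7921) + (0)
Last nonzero remainder: (122304/7921)t + 366912/7921. Dividing through by 122304/7921 gives the monic gcd t + 3.

t + 3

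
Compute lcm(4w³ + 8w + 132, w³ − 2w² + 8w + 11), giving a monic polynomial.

w⁴ + w³ + 2w² + 35w + 33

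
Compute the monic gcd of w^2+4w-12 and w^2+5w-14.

w-2

Apply the Euclidean algorithm:
  w^2+4w-12 = (w^2+5w-14) + (-w+2)
  w^2+5w-14 = (-w-7)(-w+2) + (0)
Last nonzero remainder: -w+2. Dividing through by -1 gives the monic gcd w-2.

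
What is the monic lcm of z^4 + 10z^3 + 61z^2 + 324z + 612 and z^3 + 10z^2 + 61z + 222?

Repeated division with remainder:
  z^4 + 10z^3 + 61z^2 + 324z + 612 = (z)(z^3 + 10z^2 + 61z + 222) + (102z + 612)
  z^3 + 10z^2 + 61z + 222 = ((1/102)z^2 + (2/51)z + 37/102)(102z + 612) + (0)
Last nonzero remainder: 102z + 612. Dividing through by 102 gives the monic gcd z + 6.
Then lcm(f, g) = f·g / gcd(f, g); expanding and making the result monic gives the answer.

z^6 + 14z^5 + 138z^4 + 938z^3 + 4165z^2 + 14436z + 22644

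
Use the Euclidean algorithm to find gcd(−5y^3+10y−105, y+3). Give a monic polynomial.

Repeated division with remainder:
  −5y^3+10y−105 = (−5y^2+15y−35)(y+3) + (0)
The last nonzero remainder y+3 is already monic.

y+3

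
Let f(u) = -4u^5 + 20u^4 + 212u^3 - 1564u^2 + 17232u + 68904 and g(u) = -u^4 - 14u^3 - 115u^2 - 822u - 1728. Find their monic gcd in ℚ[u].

u^2 + 12u + 27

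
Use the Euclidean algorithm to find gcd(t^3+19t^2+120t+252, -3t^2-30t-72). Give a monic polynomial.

t+6

Repeated division with remainder:
  t^3+19t^2+120t+252 = (-(1/3)t-3)(-3t^2-30t-72) + (6t+36)
  -3t^2-30t-72 = (-(1/2)t-2)(6t+36) + (0)
Last nonzero remainder: 6t+36. Dividing through by 6 gives the monic gcd t+6.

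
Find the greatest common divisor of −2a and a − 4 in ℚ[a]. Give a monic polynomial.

By polynomial division,
  −2a = (−2)(a − 4) + (−8)
  a − 4 = (−(1/8)a + 1/2)(−8) + (0)
The last nonzero remainder is the constant −8, so the polynomials are coprime and gcd = 1.

1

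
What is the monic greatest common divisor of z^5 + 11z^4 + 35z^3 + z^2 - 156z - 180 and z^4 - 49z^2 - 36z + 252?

z^2 + z - 6

Repeated division with remainder:
  z^5 + 11z^4 + 35z^3 + z^2 - 156z - 180 = (z + 11)(z^4 - 49z^2 - 36z + 252) + (84z^3 + 576z^2 - 12z - 2952)
  z^4 - 49z^2 - 36z + 252 = ((1/84)z - 4/49)(84z^3 + 576z^2 - 12z - 2952) + (-(90/49)z^2 - (90/49)z + 540/49)
  84z^3 + 576z^2 - 12z - 2952 = (-(686/15)z - 4018/15)(-(90/49)z^2 - (90/49)z + 540/49) + (0)
Last nonzero remainder: -(90/49)z^2 - (90/49)z + 540/49. Dividing through by -90/49 gives the monic gcd z^2 + z - 6.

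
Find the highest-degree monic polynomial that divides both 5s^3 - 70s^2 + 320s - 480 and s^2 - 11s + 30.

s - 6

Apply the Euclidean algorithm:
  5s^3 - 70s^2 + 320s - 480 = (5s - 15)(s^2 - 11s + 30) + (5s - 30)
  s^2 - 11s + 30 = ((1/5)s - 1)(5s - 30) + (0)
Last nonzero remainder: 5s - 30. Dividing through by 5 gives the monic gcd s - 6.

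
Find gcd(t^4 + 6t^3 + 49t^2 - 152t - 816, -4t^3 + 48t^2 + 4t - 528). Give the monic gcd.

By polynomial division,
  t^4 + 6t^3 + 49t^2 - 152t - 816 = (-(1/4)t - 9/2)(-4t^3 + 48t^2 + 4t - 528) + (266t^2 - 266t - 3192)
  -4t^3 + 48t^2 + 4t - 528 = (-(2/133)t + 22/133)(266t^2 - 266t - 3192) + (0)
Last nonzero remainder: 266t^2 - 266t - 3192. Dividing through by 266 gives the monic gcd t^2 - t - 12.

t^2 - t - 12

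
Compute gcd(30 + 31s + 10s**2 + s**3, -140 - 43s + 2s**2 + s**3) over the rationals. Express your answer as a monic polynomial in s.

5 + s

By polynomial division,
  s**3 + 10s**2 + 31s + 30 = (s**3 + 2s**2 - 43s - 140) + (8s**2 + 74s + 170)
  s**3 + 2s**2 - 43s - 140 = ((1/8)s - 29/32)(8s**2 + 74s + 170) + ((45/16)s + 225/16)
  8s**2 + 74s + 170 = ((128/45)s + 544/45)((45/16)s + 225/16) + (0)
Last nonzero remainder: (45/16)s + 225/16. Dividing through by 45/16 gives the monic gcd s + 5.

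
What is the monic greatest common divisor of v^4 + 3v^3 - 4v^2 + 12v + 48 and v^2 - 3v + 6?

Apply the Euclidean algorithm:
  v^4 + 3v^3 - 4v^2 + 12v + 48 = (v^2 + 6v + 8)(v^2 - 3v + 6) + (0)
The last nonzero remainder v^2 - 3v + 6 is already monic.

v^2 - 3v + 6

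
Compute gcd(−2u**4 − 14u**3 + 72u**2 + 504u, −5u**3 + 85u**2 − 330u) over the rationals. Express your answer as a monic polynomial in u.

u**2 − 6u

Apply the Euclidean algorithm:
  −2u**4 − 14u**3 + 72u**2 + 504u = ((2/5)u + 48/5)(−5u**3 + 85u**2 − 330u) + (−612u**2 + 3672u)
  −5u**3 + 85u**2 − 330u = ((5/612)u − 55/612)(−612u**2 + 3672u) + (0)
Last nonzero remainder: −612u**2 + 3672u. Dividing through by −612 gives the monic gcd u**2 − 6u.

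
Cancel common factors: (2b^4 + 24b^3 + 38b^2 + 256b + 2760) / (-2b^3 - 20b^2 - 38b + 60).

(-b^3 - 6b^2 + 17b - 230)/(b^2 + 4b - 5)

By polynomial division,
  2b^4 + 24b^3 + 38b^2 + 256b + 2760 = (-b - 2)(-2b^3 - 20b^2 - 38b + 60) + (-40b^2 + 240b + 2880)
  -2b^3 - 20b^2 - 38b + 60 = ((1/20)b + 4/5)(-40b^2 + 240b + 2880) + (-374b - 2244)
  -40b^2 + 240b + 2880 = ((20/187)b - 240/187)(-374b - 2244) + (0)
Last nonzero remainder: -374b - 2244. Dividing through by -374 gives the monic gcd b + 6.
Cancel b + 6 from numerator and denominator to get the reduced form.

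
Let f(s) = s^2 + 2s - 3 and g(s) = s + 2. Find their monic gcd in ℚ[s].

1

Repeated division with remainder:
  s^2 + 2s - 3 = (s)(s + 2) + (-3)
  s + 2 = (-(1/3)s - 2/3)(-3) + (0)
The last nonzero remainder is the constant -3, so the polynomials are coprime and gcd = 1.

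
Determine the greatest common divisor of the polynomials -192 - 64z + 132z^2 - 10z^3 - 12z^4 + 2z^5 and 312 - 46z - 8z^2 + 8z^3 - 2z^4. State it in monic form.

Repeated division with remainder:
  2z^5 - 12z^4 - 10z^3 + 132z^2 - 64z - 192 = (-z + 2)(-2z^4 + 8z^3 - 8z^2 - 46z + 312) + (-34z^3 + 102z^2 + 340z - 816)
  -2z^4 + 8z^3 - 8z^2 - 46z + 312 = ((1/17)z - 1/17)(-34z^3 + 102z^2 + 340z - 816) + (-22z^2 + 22z + 264)
  -34z^3 + 102z^2 + 340z - 816 = ((17/11)z - 34/11)(-22z^2 + 22z + 264) + (0)
Last nonzero remainder: -22z^2 + 22z + 264. Dividing through by -22 gives the monic gcd z^2 - z - 12.

-12 - z + z^2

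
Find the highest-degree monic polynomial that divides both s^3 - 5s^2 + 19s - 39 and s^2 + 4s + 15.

1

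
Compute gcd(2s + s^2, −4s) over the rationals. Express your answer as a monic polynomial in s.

Apply the Euclidean algorithm:
  s^2 + 2s = (−(1/4)s − 1/2)(−4s) + (0)
Last nonzero remainder: −4s. Dividing through by −4 gives the monic gcd s.

s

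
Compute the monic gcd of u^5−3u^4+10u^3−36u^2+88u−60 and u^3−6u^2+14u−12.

u^2−4u+6

Repeated division with remainder:
  u^5−3u^4+10u^3−36u^2+88u−60 = (u^2+3u+14)(u^3−6u^2+14u−12) + (18u^2−72u+108)
  u^3−6u^2+14u−12 = ((1/18)u−1/9)(18u^2−72u+108) + (0)
Last nonzero remainder: 18u^2−72u+108. Dividing through by 18 gives the monic gcd u^2−4u+6.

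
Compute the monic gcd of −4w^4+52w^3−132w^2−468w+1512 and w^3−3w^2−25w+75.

Apply the Euclidean algorithm:
  −4w^4+52w^3−132w^2−468w+1512 = (−4w+40)(w^3−3w^2−25w+75) + (−112w^2+832w−1488)
  w^3−3w^2−25w+75 = (−(1/112)w−31/784)(−112w^2+832w−1488) + (−(264/49)w+792/49)
  −112w^2+832w−1488 = ((686/33)w−3038/33)(−(264/49)w+792/49) + (0)
Last nonzero remainder: −(264/49)w+792/49. Dividing through by −264/49 gives the monic gcd w−3.

w−3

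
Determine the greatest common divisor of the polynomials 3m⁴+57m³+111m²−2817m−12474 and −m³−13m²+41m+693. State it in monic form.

Repeated division with remainder:
  3m⁴+57m³+111m²−2817m−12474 = (−3m−18)(−m³−13m²+41m+693) + (0)
Last nonzero remainder: −m³−13m²+41m+693. Dividing through by −1 gives the monic gcd m³+13m²−41m−693.

m³+13m²−41m−693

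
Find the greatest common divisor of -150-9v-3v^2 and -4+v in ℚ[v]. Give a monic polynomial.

Euclidean algorithm in ℚ[v]:
  -3v^2-9v-150 = (-3v-21)(v-4) + (-234)
  v-4 = (-(1/234)v+2/117)(-234) + (0)
The last nonzero remainder is the constant -234, so the polynomials are coprime and gcd = 1.

1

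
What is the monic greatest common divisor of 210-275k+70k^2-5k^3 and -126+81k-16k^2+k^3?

42-13k+k^2

Apply the Euclidean algorithm:
  -5k^3+70k^2-275k+210 = (-5)(k^3-16k^2+81k-126) + (-10k^2+130k-420)
  k^3-16k^2+81k-126 = (-(1/10)k+3/10)(-10k^2+130k-420) + (0)
Last nonzero remainder: -10k^2+130k-420. Dividing through by -10 gives the monic gcd k^2-13k+42.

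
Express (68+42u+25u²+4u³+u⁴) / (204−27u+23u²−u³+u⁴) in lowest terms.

(4+2u+u²)/(12−3u+u²)

Apply the Euclidean algorithm:
  u⁴+4u³+25u²+42u+68 = (u⁴−u³+23u²−27u+204) + (5u³+2u²+69u−136)
  u⁴−u³+23u²−27u+204 = ((1/5)u−7/25)(5u³+2u²+69u−136) + ((244/25)u²+(488/25)u+4148/25)
  5u³+2u²+69u−136 = ((125/244)u−50/61)((244/25)u²+(488/25)u+4148/25) + (0)
Last nonzero remainder: (244/25)u²+(488/25)u+4148/25. Dividing through by 244/25 gives the monic gcd u²+2u+17.
Cancel u²+2u+17 from numerator and denominator to get the reduced form.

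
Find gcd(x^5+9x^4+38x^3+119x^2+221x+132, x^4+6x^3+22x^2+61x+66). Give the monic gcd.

x^3+4x^2+14x+33

Apply the Euclidean algorithm:
  x^5+9x^4+38x^3+119x^2+221x+132 = (x+3)(x^4+6x^3+22x^2+61x+66) + (−2x^3−8x^2−28x−66)
  x^4+6x^3+22x^2+61x+66 = (−(1/2)x−1)(−2x^3−8x^2−28x−66) + (0)
Last nonzero remainder: −2x^3−8x^2−28x−66. Dividing through by −2 gives the monic gcd x^3+4x^2+14x+33.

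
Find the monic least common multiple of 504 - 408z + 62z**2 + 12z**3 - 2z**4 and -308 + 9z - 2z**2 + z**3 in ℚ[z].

-11088 + 7716z - 596z**2 - 215z**3 - 17z**4 - z**5 + z**6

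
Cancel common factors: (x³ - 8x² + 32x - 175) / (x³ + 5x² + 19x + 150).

(x - 7)/(x + 6)

Repeated division with remainder:
  x³ - 8x² + 32x - 175 = (x³ + 5x² + 19x + 150) + (-13x² + 13x - 325)
  x³ + 5x² + 19x + 150 = (-(1/13)x - 6/13)(-13x² + 13x - 325) + (0)
Last nonzero remainder: -13x² + 13x - 325. Dividing through by -13 gives the monic gcd x² - x + 25.
Cancel x² - x + 25 from numerator and denominator to get the reduced form.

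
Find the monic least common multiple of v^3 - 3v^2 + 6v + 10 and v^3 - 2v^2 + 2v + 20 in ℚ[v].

v^4 - v^3 + 22v + 20

By polynomial division,
  v^3 - 3v^2 + 6v + 10 = (v^3 - 2v^2 + 2v + 20) + (-v^2 + 4v - 10)
  v^3 - 2v^2 + 2v + 20 = (-v - 2)(-v^2 + 4v - 10) + (0)
Last nonzero remainder: -v^2 + 4v - 10. Dividing through by -1 gives the monic gcd v^2 - 4v + 10.
Then lcm(f, g) = f·g / gcd(f, g); expanding and making the result monic gives the answer.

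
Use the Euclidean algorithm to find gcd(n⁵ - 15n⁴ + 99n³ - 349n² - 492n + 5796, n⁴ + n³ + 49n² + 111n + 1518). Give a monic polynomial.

Repeated division with remainder:
  n⁵ - 15n⁴ + 99n³ - 349n² - 492n + 5796 = (n - 16)(n⁴ + n³ + 49n² + 111n + 1518) + (66n³ + 324n² - 234n + 30084)
  n⁴ + n³ + 49n² + 111n + 1518 = ((1/66)n - 43/726)(66n³ + 324n² - 234n + 30084) + ((8680/121)n² - (43400/121)n + 399280/121)
  66n³ + 324n² - 234n + 30084 = ((3993/4340)n + 39567/4340)((8680/121)n² - (43400/121)n + 399280/121) + (0)
Last nonzero remainder: (8680/121)n² - (43400/121)n + 399280/121. Dividing through by 8680/121 gives the monic gcd n² - 5n + 46.

n² - 5n + 46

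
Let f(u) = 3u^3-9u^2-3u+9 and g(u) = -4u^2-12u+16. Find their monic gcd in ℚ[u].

u-1

By polynomial division,
  3u^3-9u^2-3u+9 = (-(3/4)u+9/2)(-4u^2-12u+16) + (63u-63)
  -4u^2-12u+16 = (-(4/63)u-16/63)(63u-63) + (0)
Last nonzero remainder: 63u-63. Dividing through by 63 gives the monic gcd u-1.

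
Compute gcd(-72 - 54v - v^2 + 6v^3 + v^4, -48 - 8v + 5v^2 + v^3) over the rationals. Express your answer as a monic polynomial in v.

-12 + v + v^2

By polynomial division,
  v^4 + 6v^3 - v^2 - 54v - 72 = (v + 1)(v^3 + 5v^2 - 8v - 48) + (2v^2 + 2v - 24)
  v^3 + 5v^2 - 8v - 48 = ((1/2)v + 2)(2v^2 + 2v - 24) + (0)
Last nonzero remainder: 2v^2 + 2v - 24. Dividing through by 2 gives the monic gcd v^2 + v - 12.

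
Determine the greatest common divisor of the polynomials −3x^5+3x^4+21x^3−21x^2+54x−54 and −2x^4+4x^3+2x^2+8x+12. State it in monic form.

x^3−3x^2+2x−6

Euclidean algorithm in ℚ[x]:
  −3x^5+3x^4+21x^3−21x^2+54x−54 = ((3/2)x+3/2)(−2x^4+4x^3+2x^2+8x+12) + (12x^3−36x^2+24x−72)
  −2x^4+4x^3+2x^2+8x+12 = (−(1/6)x−1/6)(12x^3−36x^2+24x−72) + (0)
Last nonzero remainder: 12x^3−36x^2+24x−72. Dividing through by 12 gives the monic gcd x^3−3x^2+2x−6.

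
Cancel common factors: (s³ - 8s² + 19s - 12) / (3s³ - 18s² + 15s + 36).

Euclidean algorithm in ℚ[s]:
  s³ - 8s² + 19s - 12 = (1/3)(3s³ - 18s² + 15s + 36) + (-2s² + 14s - 24)
  3s³ - 18s² + 15s + 36 = (-(3/2)s - 3/2)(-2s² + 14s - 24) + (0)
Last nonzero remainder: -2s² + 14s - 24. Dividing through by -2 gives the monic gcd s² - 7s + 12.
Cancel s² - 7s + 12 from numerator and denominator to get the reduced form.

(s - 1)/(3s + 3)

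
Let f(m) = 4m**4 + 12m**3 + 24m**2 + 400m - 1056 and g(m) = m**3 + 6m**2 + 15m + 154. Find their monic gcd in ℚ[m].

m**2 - m + 22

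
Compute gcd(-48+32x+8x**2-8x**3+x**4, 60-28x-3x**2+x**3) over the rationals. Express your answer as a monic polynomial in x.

By polynomial division,
  x**4-8x**3+8x**2+32x-48 = (x-5)(x**3-3x**2-28x+60) + (21x**2-168x+252)
  x**3-3x**2-28x+60 = ((1/21)x+5/21)(21x**2-168x+252) + (0)
Last nonzero remainder: 21x**2-168x+252. Dividing through by 21 gives the monic gcd x**2-8x+12.

12-8x+x**2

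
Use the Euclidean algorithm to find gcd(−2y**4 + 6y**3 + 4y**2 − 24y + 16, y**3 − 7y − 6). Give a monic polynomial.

y + 2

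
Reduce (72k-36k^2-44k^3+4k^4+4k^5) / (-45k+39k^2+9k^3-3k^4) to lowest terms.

(24+4k-4k^2)/(-15+3k)

By polynomial division,
  4k^5+4k^4-44k^3-36k^2+72k = (-(4/3)k-16/3)(-3k^4+9k^3+39k^2-45k) + (56k^3+112k^2-168k)
  -3k^4+9k^3+39k^2-45k = (-(3/56)k+15/56)(56k^3+112k^2-168k) + (0)
Last nonzero remainder: 56k^3+112k^2-168k. Dividing through by 56 gives the monic gcd k^3+2k^2-3k.
Cancel k^3+2k^2-3k from numerator and denominator to get the reduced form.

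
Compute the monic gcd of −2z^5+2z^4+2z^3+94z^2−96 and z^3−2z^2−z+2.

z^2−1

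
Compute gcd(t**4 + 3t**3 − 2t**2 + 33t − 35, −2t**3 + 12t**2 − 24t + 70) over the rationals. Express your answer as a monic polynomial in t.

By polynomial division,
  t**4 + 3t**3 − 2t**2 + 33t − 35 = (−(1/2)t − 9/2)(−2t**3 + 12t**2 − 24t + 70) + (40t**2 − 40t + 280)
  −2t**3 + 12t**2 − 24t + 70 = (−(1/20)t + 1/4)(40t**2 − 40t + 280) + (0)
Last nonzero remainder: 40t**2 − 40t + 280. Dividing through by 40 gives the monic gcd t**2 − t + 7.

t**2 − t + 7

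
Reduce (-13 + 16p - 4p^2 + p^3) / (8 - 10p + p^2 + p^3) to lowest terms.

Repeated division with remainder:
  p^3 - 4p^2 + 16p - 13 = (p^3 + p^2 - 10p + 8) + (-5p^2 + 26p - 21)
  p^3 + p^2 - 10p + 8 = (-(1/5)p - 31/25)(-5p^2 + 26p - 21) + ((451/25)p - 451/25)
  -5p^2 + 26p - 21 = (-(125/451)p + 525/451)((451/25)p - 451/25) + (0)
Last nonzero remainder: (451/25)p - 451/25. Dividing through by 451/25 gives the monic gcd p - 1.
Cancel p - 1 from numerator and denominator to get the reduced form.

(13 - 3p + p^2)/(-8 + 2p + p^2)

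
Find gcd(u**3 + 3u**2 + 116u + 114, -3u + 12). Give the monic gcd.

1

By polynomial division,
  u**3 + 3u**2 + 116u + 114 = (-(1/3)u**2 - (7/3)u - 48)(-3u + 12) + (690)
  -3u + 12 = (-(1/230)u + 2/115)(690) + (0)
The last nonzero remainder is the constant 690, so the polynomials are coprime and gcd = 1.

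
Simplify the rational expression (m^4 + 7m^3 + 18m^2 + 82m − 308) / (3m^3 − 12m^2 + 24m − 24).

Repeated division with remainder:
  m^4 + 7m^3 + 18m^2 + 82m − 308 = ((1/3)m + 11/3)(3m^3 − 12m^2 + 24m − 24) + (54m^2 + 2m − 220)
  3m^3 − 12m^2 + 24m − 24 = ((1/18)m − 109/486)(54m^2 + 2m − 220) + ((8911/243)m − 17822/243)
  54m^2 + 2m − 220 = ((13122/8911)m + 26730/8911)((8911/243)m − 17822/243) + (0)
Last nonzero remainder: (8911/243)m − 17822/243. Dividing through by 8911/243 gives the monic gcd m − 2.
Cancel m − 2 from numerator and denominator to get the reduced form.

(m^3 + 9m^2 + 36m + 154)/(3m^2 − 6m + 12)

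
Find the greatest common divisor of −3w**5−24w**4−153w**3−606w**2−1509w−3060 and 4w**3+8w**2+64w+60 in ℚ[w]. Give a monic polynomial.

w**2+w+15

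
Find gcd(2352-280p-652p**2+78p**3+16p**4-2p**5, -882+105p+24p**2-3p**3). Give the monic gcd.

Apply the Euclidean algorithm:
  -2p**5+16p**4+78p**3-652p**2-280p+2352 = ((2/3)p**2-8/3)(-3p**3+24p**2+105p-882) + (0)
Last nonzero remainder: -3p**3+24p**2+105p-882. Dividing through by -3 gives the monic gcd p**3-8p**2-35p+294.

294-35p-8p**2+p**3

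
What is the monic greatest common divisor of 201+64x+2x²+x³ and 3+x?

3+x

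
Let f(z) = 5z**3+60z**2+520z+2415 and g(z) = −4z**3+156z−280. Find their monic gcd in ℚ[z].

Repeated division with remainder:
  5z**3+60z**2+520z+2415 = (−5/4)(−4z**3+156z−280) + (60z**2+715z+2065)
  −4z**3+156z−280 = (−(1/15)z+143/180)(60z**2+715z+2065) + (−(9877/36)z−69139/36)
  60z**2+715z+2065 = (−(2160/9877)z−10620/9877)(−(9877/36)z−69139/36) + (0)
Last nonzero remainder: −(9877/36)z−69139/36. Dividing through by −9877/36 gives the monic gcd z+7.

z+7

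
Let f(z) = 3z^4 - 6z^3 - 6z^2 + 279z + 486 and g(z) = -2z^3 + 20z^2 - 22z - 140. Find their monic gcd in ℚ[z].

Apply the Euclidean algorithm:
  3z^4 - 6z^3 - 6z^2 + 279z + 486 = (-(3/2)z - 12)(-2z^3 + 20z^2 - 22z - 140) + (201z^2 - 195z - 1194)
  -2z^3 + 20z^2 - 22z - 140 = (-(2/201)z + 1210/13467)(201z^2 - 195z - 1194) + (-(73440/4489)z - 146880/4489)
  201z^2 - 195z - 1194 = (-(300763/24480)z + 893311/24480)(-(73440/4489)z - 146880/4489) + (0)
Last nonzero remainder: -(73440/4489)z - 146880/4489. Dividing through by -73440/4489 gives the monic gcd z + 2.

z + 2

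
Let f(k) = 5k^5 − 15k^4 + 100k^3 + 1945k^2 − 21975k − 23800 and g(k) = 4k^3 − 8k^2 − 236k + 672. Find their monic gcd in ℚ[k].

k^2 + k − 56

Apply the Euclidean algorithm:
  5k^5 − 15k^4 + 100k^3 + 1945k^2 − 21975k − 23800 = ((5/4)k^2 − (5/4)k + 385/4)(4k^3 − 8k^2 − 236k + 672) + (1580k^2 + 1580k − 88480)
  4k^3 − 8k^2 − 236k + 672 = ((1/395)k − 3/395)(1580k^2 + 1580k − 88480) + (0)
Last nonzero remainder: 1580k^2 + 1580k − 88480. Dividing through by 1580 gives the monic gcd k^2 + k − 56.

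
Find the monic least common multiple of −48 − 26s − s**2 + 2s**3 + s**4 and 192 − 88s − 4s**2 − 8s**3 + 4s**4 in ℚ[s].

96 + 4s − 24s**2 − 5s**3 + s**5

By polynomial division,
  s**4 + 2s**3 − s**2 − 26s − 48 = (1/4)(4s**4 − 8s**3 − 4s**2 − 88s + 192) + (4s**3 − 4s − 96)
  4s**4 − 8s**3 − 4s**2 − 88s + 192 = (s − 2)(4s**3 − 4s − 96) + (0)
Last nonzero remainder: 4s**3 − 4s − 96. Dividing through by 4 gives the monic gcd s**3 − s − 24.
Then lcm(f, g) = f·g / gcd(f, g); expanding and making the result monic gives the answer.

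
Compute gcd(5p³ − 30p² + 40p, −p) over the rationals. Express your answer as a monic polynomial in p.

p

By polynomial division,
  5p³ − 30p² + 40p = (−5p² + 30p − 40)(−p) + (0)
Last nonzero remainder: −p. Dividing through by −1 gives the monic gcd p.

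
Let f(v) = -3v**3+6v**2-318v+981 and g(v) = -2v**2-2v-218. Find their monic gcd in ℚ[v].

v**2+v+109

Euclidean algorithm in ℚ[v]:
  -3v**3+6v**2-318v+981 = ((3/2)v-9/2)(-2v**2-2v-218) + (0)
Last nonzero remainder: -2v**2-2v-218. Dividing through by -2 gives the monic gcd v**2+v+109.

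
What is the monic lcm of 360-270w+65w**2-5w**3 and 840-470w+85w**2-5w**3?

504-450w+145w**2-20w**3+w**4

Euclidean algorithm in ℚ[w]:
  -5w**3+65w**2-270w+360 = (-5w**3+85w**2-470w+840) + (-20w**2+200w-480)
  -5w**3+85w**2-470w+840 = ((1/4)w-7/4)(-20w**2+200w-480) + (0)
Last nonzero remainder: -20w**2+200w-480. Dividing through by -20 gives the monic gcd w**2-10w+24.
Then lcm(f, g) = f·g / gcd(f, g); expanding and making the result monic gives the answer.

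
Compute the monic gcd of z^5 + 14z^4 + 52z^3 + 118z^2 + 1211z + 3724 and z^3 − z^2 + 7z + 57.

z^2 − 4z + 19

Repeated division with remainder:
  z^5 + 14z^4 + 52z^3 + 118z^2 + 1211z + 3724 = (z^2 + 15z + 60)(z^3 − z^2 + 7z + 57) + (16z^2 − 64z + 304)
  z^3 − z^2 + 7z + 57 = ((1/16)z + 3/16)(16z^2 − 64z + 304) + (0)
Last nonzero remainder: 16z^2 − 64z + 304. Dividing through by 16 gives the monic gcd z^2 − 4z + 19.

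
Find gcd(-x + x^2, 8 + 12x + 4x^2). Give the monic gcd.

Repeated division with remainder:
  x^2 - x = (1/4)(4x^2 + 12x + 8) + (-4x - 2)
  4x^2 + 12x + 8 = (-x - 5/2)(-4x - 2) + (3)
  -4x - 2 = (-(4/3)x - 2/3)(3) + (0)
The last nonzero remainder is the constant 3, so the polynomials are coprime and gcd = 1.

1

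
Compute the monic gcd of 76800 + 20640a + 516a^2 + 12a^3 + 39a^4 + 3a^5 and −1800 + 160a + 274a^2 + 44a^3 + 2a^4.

50 + 15a + a^2

By polynomial division,
  3a^5 + 39a^4 + 12a^3 + 516a^2 + 20640a + 76800 = ((3/2)a − 27/2)(2a^4 + 44a^3 + 274a^2 + 160a − 1800) + (195a^3 + 3975a^2 + 25500a + 52500)
  2a^4 + 44a^3 + 274a^2 + 160a − 1800 = ((2/195)a + 14/845)(195a^3 + 3975a^2 + 25500a + 52500) + (−(9024/169)a^2 − (135360/169)a − 451200/169)
  195a^3 + 3975a^2 + 25500a + 52500 = (−(10985/3008)a − 29575/1504)(−(9024/169)a^2 − (135360/169)a − 451200/169) + (0)
Last nonzero remainder: −(9024/169)a^2 − (135360/169)a − 451200/169. Dividing through by −9024/169 gives the monic gcd a^2 + 15a + 50.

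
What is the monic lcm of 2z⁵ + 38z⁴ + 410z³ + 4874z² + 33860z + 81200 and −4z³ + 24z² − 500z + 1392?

z⁶ + 16z⁵ + 148z⁴ + 1822z³ + 9619z² − 10190z − 121800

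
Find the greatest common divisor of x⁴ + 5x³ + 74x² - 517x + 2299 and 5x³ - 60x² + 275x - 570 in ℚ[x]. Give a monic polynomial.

Euclidean algorithm in ℚ[x]:
  x⁴ + 5x³ + 74x² - 517x + 2299 = ((1/5)x + 17/5)(5x³ - 60x² + 275x - 570) + (223x² - 1338x + 4237)
  5x³ - 60x² + 275x - 570 = ((5/223)x - 30/223)(223x² - 1338x + 4237) + (0)
Last nonzero remainder: 223x² - 1338x + 4237. Dividing through by 223 gives the monic gcd x² - 6x + 19.

x² - 6x + 19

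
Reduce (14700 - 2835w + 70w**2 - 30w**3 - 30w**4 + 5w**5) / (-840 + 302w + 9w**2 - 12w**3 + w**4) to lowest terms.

Euclidean algorithm in ℚ[w]:
  5w**5 - 30w**4 - 30w**3 + 70w**2 - 2835w + 14700 = (5w + 30)(w**4 - 12w**3 + 9w**2 + 302w - 840) + (285w**3 - 1710w**2 - 7695w + 39900)
  w**4 - 12w**3 + 9w**2 + 302w - 840 = ((1/285)w - 2/95)(285w**3 - 1710w**2 - 7695w + 39900) + (0)
Last nonzero remainder: 285w**3 - 1710w**2 - 7695w + 39900. Dividing through by 285 gives the monic gcd w**3 - 6w**2 - 27w + 140.
Cancel w**3 - 6w**2 - 27w + 140 from numerator and denominator to get the reduced form.

(105 + 5w**2)/(-6 + w)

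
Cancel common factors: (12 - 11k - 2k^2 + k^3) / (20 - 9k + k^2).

Euclidean algorithm in ℚ[k]:
  k^3 - 2k^2 - 11k + 12 = (k + 7)(k^2 - 9k + 20) + (32k - 128)
  k^2 - 9k + 20 = ((1/32)k - 5/32)(32k - 128) + (0)
Last nonzero remainder: 32k - 128. Dividing through by 32 gives the monic gcd k - 4.
Cancel k - 4 from numerator and denominator to get the reduced form.

(-3 + 2k + k^2)/(-5 + k)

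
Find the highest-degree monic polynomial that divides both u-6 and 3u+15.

Repeated division with remainder:
  u-6 = (1/3)(3u+15) + (-11)
  3u+15 = (-(3/11)u-15/11)(-11) + (0)
The last nonzero remainder is the constant -11, so the polynomials are coprime and gcd = 1.

1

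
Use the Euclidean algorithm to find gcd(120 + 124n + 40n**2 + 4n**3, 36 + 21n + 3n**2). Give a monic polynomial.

3 + n

Euclidean algorithm in ℚ[n]:
  4n**3 + 40n**2 + 124n + 120 = ((4/3)n + 4)(3n**2 + 21n + 36) + (-8n - 24)
  3n**2 + 21n + 36 = (-(3/8)n - 3/2)(-8n - 24) + (0)
Last nonzero remainder: -8n - 24. Dividing through by -8 gives the monic gcd n + 3.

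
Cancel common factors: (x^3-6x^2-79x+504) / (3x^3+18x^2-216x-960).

Repeated division with remainder:
  x^3-6x^2-79x+504 = (1/3)(3x^3+18x^2-216x-960) + (-12x^2-7x+824)
  3x^3+18x^2-216x-960 = (-(1/4)x-65/48)(-12x^2-7x+824) + (-(935/48)x+935/6)
  -12x^2-7x+824 = ((576/935)x+4944/935)(-(935/48)x+935/6) + (0)
Last nonzero remainder: -(935/48)x+935/6. Dividing through by -935/48 gives the monic gcd x-8.
Cancel x-8 from numerator and denominator to get the reduced form.

(x^2+2x-63)/(3x^2+42x+120)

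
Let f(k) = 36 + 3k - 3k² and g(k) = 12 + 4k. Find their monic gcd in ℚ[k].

By polynomial division,
  -3k² + 3k + 36 = (-(3/4)k + 3)(4k + 12) + (0)
Last nonzero remainder: 4k + 12. Dividing through by 4 gives the monic gcd k + 3.

3 + k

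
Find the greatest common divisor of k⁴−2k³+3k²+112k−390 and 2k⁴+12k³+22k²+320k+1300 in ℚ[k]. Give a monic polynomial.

k³+k²+6k+130

Apply the Euclidean algorithm:
  k⁴−2k³+3k²+112k−390 = (1/2)(2k⁴+12k³+22k²+320k+1300) + (−8k³−8k²−48k−1040)
  2k⁴+12k³+22k²+320k+1300 = (−(1/4)k−5/4)(−8k³−8k²−48k−1040) + (0)
Last nonzero remainder: −8k³−8k²−48k−1040. Dividing through by −8 gives the monic gcd k³+k²+6k+130.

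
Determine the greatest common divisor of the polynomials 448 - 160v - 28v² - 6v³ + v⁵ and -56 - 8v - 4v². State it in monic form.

14 + 2v + v²

By polynomial division,
  v⁵ - 6v³ - 28v² - 160v + 448 = (-(1/4)v³ + (1/2)v² + 4v - 8)(-4v² - 8v - 56) + (0)
Last nonzero remainder: -4v² - 8v - 56. Dividing through by -4 gives the monic gcd v² + 2v + 14.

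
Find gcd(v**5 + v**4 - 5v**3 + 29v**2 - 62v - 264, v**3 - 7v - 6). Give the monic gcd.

By polynomial division,
  v**5 + v**4 - 5v**3 + 29v**2 - 62v - 264 = (v**2 + v + 2)(v**3 - 7v - 6) + (42v**2 - 42v - 252)
  v**3 - 7v - 6 = ((1/42)v + 1/42)(42v**2 - 42v - 252) + (0)
Last nonzero remainder: 42v**2 - 42v - 252. Dividing through by 42 gives the monic gcd v**2 - v - 6.

v**2 - v - 6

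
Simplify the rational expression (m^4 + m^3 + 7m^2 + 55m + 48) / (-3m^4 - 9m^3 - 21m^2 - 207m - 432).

Euclidean algorithm in ℚ[m]:
  m^4 + m^3 + 7m^2 + 55m + 48 = (-1/3)(-3m^4 - 9m^3 - 21m^2 - 207m - 432) + (-2m^3 - 14m - 96)
  -3m^4 - 9m^3 - 21m^2 - 207m - 432 = ((3/2)m + 9/2)(-2m^3 - 14m - 96) + (0)
Last nonzero remainder: -2m^3 - 14m - 96. Dividing through by -2 gives the monic gcd m^3 + 7m + 48.
Cancel m^3 + 7m + 48 from numerator and denominator to get the reduced form.

(-m - 1)/(3m + 9)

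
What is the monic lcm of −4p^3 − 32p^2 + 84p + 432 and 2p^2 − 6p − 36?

p^4 + 2p^3 − 69p^2 + 18p + 648

Euclidean algorithm in ℚ[p]:
  −4p^3 − 32p^2 + 84p + 432 = (−2p − 22)(2p^2 − 6p − 36) + (−120p − 360)
  2p^2 − 6p − 36 = (−(1/60)p + 1/10)(−120p − 360) + (0)
Last nonzero remainder: −120p − 360. Dividing through by −120 gives the monic gcd p + 3.
Then lcm(f, g) = f·g / gcd(f, g); expanding and making the result monic gives the answer.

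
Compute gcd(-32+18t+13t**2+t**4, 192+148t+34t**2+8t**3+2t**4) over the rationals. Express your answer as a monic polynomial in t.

Apply the Euclidean algorithm:
  t**4+13t**2+18t-32 = (1/2)(2t**4+8t**3+34t**2+148t+192) + (-4t**3-4t**2-56t-128)
  2t**4+8t**3+34t**2+148t+192 = (-(1/2)t-3/2)(-4t**3-4t**2-56t-128) + (0)
Last nonzero remainder: -4t**3-4t**2-56t-128. Dividing through by -4 gives the monic gcd t**3+t**2+14t+32.

32+14t+t**2+t**3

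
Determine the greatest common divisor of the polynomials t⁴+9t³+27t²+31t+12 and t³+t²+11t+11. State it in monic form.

t+1

Repeated division with remainder:
  t⁴+9t³+27t²+31t+12 = (t+8)(t³+t²+11t+11) + (8t²−68t−76)
  t³+t²+11t+11 = ((1/8)t+19/16)(8t²−68t−76) + ((405/4)t+405/4)
  8t²−68t−76 = ((32/405)t−304/405)((405/4)t+405/4) + (0)
Last nonzero remainder: (405/4)t+405/4. Dividing through by 405/4 gives the monic gcd t+1.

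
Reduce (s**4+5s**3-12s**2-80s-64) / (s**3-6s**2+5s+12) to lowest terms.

Euclidean algorithm in ℚ[s]:
  s**4+5s**3-12s**2-80s-64 = (s+11)(s**3-6s**2+5s+12) + (49s**2-147s-196)
  s**3-6s**2+5s+12 = ((1/49)s-3/49)(49s**2-147s-196) + (0)
Last nonzero remainder: 49s**2-147s-196. Dividing through by 49 gives the monic gcd s**2-3s-4.
Cancel s**2-3s-4 from numerator and denominator to get the reduced form.

(s**2+8s+16)/(s-3)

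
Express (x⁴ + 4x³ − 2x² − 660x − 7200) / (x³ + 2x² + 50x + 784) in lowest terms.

(x³ − 4x² + 30x − 900)/(x² − 6x + 98)

Euclidean algorithm in ℚ[x]:
  x⁴ + 4x³ − 2x² − 660x − 7200 = (x + 2)(x³ + 2x² + 50x + 784) + (−56x² − 1544x − 8768)
  x³ + 2x² + 50x + 784 = (−(1/56)x + 179/392)(−56x² − 1544x − 8768) + ((29325/49)x + 234600/49)
  −56x² − 1544x − 8768 = (−(2744/29325)x − 53704/29325)((29325/49)x + 234600/49) + (0)
Last nonzero remainder: (29325/49)x + 234600/49. Dividing through by 29325/49 gives the monic gcd x + 8.
Cancel x + 8 from numerator and denominator to get the reduced form.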